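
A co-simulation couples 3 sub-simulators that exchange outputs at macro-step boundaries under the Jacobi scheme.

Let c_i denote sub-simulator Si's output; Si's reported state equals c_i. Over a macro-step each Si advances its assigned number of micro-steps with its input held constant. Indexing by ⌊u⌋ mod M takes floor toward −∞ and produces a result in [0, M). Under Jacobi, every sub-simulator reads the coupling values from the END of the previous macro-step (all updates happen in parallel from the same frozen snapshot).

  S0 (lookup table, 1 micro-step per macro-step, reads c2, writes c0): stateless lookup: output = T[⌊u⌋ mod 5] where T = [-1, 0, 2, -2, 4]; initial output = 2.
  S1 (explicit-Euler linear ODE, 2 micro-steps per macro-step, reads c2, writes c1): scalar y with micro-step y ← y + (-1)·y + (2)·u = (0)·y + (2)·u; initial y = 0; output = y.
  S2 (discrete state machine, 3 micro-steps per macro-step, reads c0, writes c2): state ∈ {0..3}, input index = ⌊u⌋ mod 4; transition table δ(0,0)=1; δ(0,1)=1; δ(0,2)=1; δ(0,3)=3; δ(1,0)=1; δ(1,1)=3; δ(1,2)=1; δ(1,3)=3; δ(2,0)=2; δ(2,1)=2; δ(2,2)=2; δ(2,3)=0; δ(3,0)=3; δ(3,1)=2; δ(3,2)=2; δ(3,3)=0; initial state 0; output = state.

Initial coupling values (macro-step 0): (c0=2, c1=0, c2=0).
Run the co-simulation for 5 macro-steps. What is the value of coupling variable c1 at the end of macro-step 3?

c1 at macro-step 3 = 6

macro 1: S0 reads c2=0 → after 1×micro: -1; S1 reads c2=0 → after 2×micro: 0; S2 reads c0=2 → after 3×micro: 1 ⇒ (c0=-1, c1=0, c2=1)
macro 2: S0 reads c2=1 → after 1×micro: 0; S1 reads c2=1 → after 2×micro: 2; S2 reads c0=-1 → after 3×micro: 3 ⇒ (c0=0, c1=2, c2=3)
macro 3: S0 reads c2=3 → after 1×micro: -2; S1 reads c2=3 → after 2×micro: 6; S2 reads c0=0 → after 3×micro: 3 ⇒ (c0=-2, c1=6, c2=3)
macro 4: S0 reads c2=3 → after 1×micro: -2; S1 reads c2=3 → after 2×micro: 6; S2 reads c0=-2 → after 3×micro: 2 ⇒ (c0=-2, c1=6, c2=2)
macro 5: S0 reads c2=2 → after 1×micro: 2; S1 reads c2=2 → after 2×micro: 4; S2 reads c0=-2 → after 3×micro: 2 ⇒ (c0=2, c1=4, c2=2)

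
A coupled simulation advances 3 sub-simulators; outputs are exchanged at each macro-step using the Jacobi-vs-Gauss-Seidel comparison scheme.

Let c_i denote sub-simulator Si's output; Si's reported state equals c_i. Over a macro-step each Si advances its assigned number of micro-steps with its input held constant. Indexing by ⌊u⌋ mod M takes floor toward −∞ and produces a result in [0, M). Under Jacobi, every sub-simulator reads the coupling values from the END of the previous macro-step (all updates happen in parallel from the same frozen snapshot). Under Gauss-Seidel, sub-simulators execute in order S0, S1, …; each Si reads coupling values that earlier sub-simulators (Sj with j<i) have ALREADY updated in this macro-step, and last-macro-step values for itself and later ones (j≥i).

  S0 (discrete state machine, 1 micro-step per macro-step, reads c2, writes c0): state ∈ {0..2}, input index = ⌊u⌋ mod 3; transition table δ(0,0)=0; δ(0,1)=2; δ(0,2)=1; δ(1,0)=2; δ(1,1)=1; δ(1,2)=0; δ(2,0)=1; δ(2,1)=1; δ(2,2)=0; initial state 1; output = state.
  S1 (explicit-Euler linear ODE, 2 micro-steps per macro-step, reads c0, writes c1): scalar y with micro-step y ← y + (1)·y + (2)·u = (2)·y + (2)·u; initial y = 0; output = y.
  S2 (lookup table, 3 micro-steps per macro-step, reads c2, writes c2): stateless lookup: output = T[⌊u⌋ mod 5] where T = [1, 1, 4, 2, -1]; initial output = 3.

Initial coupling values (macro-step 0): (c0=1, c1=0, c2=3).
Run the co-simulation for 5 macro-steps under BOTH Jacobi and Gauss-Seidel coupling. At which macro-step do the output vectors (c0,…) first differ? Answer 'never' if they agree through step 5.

first divergence at macro-step: 1

[Jacobi] macro 1: S0 reads c2=3 → after 1×micro: 2; S1 reads c0=1 → after 2×micro: 6; S2 reads c2=3 → after 3×micro: 2 ⇒ (c0=2, c1=6, c2=2)
[Jacobi] macro 2: S0 reads c2=2 → after 1×micro: 0; S1 reads c0=2 → after 2×micro: 36; S2 reads c2=2 → after 3×micro: 4 ⇒ (c0=0, c1=36, c2=4)
[Jacobi] macro 3: S0 reads c2=4 → after 1×micro: 2; S1 reads c0=0 → after 2×micro: 144; S2 reads c2=4 → after 3×micro: -1 ⇒ (c0=2, c1=144, c2=-1)
[Jacobi] macro 4: S0 reads c2=-1 → after 1×micro: 0; S1 reads c0=2 → after 2×micro: 588; S2 reads c2=-1 → after 3×micro: -1 ⇒ (c0=0, c1=588, c2=-1)
[Jacobi] macro 5: S0 reads c2=-1 → after 1×micro: 1; S1 reads c0=0 → after 2×micro: 2352; S2 reads c2=-1 → after 3×micro: -1 ⇒ (c0=1, c1=2352, c2=-1)
[Gauss-Seidel] macro 1: S0 reads c2=3 → after 1×micro: 2; S1 reads c0=2 → after 2×micro: 12; S2 reads c2=3 → after 3×micro: 2 ⇒ (c0=2, c1=12, c2=2)
[Gauss-Seidel] macro 2: S0 reads c2=2 → after 1×micro: 0; S1 reads c0=0 → after 2×micro: 48; S2 reads c2=2 → after 3×micro: 4 ⇒ (c0=0, c1=48, c2=4)
[Gauss-Seidel] macro 3: S0 reads c2=4 → after 1×micro: 2; S1 reads c0=2 → after 2×micro: 204; S2 reads c2=4 → after 3×micro: -1 ⇒ (c0=2, c1=204, c2=-1)
[Gauss-Seidel] macro 4: S0 reads c2=-1 → after 1×micro: 0; S1 reads c0=0 → after 2×micro: 816; S2 reads c2=-1 → after 3×micro: -1 ⇒ (c0=0, c1=816, c2=-1)
[Gauss-Seidel] macro 5: S0 reads c2=-1 → after 1×micro: 1; S1 reads c0=1 → after 2×micro: 3270; S2 reads c2=-1 → after 3×micro: -1 ⇒ (c0=1, c1=3270, c2=-1)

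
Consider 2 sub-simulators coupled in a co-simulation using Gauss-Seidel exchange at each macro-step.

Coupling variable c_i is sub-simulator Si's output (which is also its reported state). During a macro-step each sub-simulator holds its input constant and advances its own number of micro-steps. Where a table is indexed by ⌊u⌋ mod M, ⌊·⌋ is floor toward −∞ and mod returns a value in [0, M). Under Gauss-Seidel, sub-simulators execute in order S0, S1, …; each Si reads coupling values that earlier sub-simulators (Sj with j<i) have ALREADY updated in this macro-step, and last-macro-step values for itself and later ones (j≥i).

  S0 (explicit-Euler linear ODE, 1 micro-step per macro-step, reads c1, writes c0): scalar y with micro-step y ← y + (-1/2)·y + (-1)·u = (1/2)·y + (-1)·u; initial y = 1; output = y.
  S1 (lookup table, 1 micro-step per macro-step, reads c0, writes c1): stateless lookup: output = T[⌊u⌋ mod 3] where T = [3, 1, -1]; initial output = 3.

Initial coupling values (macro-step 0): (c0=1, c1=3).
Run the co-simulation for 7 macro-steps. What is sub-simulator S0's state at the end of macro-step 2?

macro 1: S0 reads c1=3 → after 1×micro: -5/2; S1 reads c0=-5/2 → after 1×micro: 3 ⇒ (c0=-5/2, c1=3)
macro 2: S0 reads c1=3 → after 1×micro: -17/4; S1 reads c0=-17/4 → after 1×micro: 1 ⇒ (c0=-17/4, c1=1)
macro 3: S0 reads c1=1 → after 1×micro: -25/8; S1 reads c0=-25/8 → after 1×micro: -1 ⇒ (c0=-25/8, c1=-1)
macro 4: S0 reads c1=-1 → after 1×micro: -9/16; S1 reads c0=-9/16 → after 1×micro: -1 ⇒ (c0=-9/16, c1=-1)
macro 5: S0 reads c1=-1 → after 1×micro: 23/32; S1 reads c0=23/32 → after 1×micro: 3 ⇒ (c0=23/32, c1=3)
macro 6: S0 reads c1=3 → after 1×micro: -169/64; S1 reads c0=-169/64 → after 1×micro: 3 ⇒ (c0=-169/64, c1=3)
macro 7: S0 reads c1=3 → after 1×micro: -553/128; S1 reads c0=-553/128 → after 1×micro: 1 ⇒ (c0=-553/128, c1=1)

S0 state at macro-step 2 = -17/4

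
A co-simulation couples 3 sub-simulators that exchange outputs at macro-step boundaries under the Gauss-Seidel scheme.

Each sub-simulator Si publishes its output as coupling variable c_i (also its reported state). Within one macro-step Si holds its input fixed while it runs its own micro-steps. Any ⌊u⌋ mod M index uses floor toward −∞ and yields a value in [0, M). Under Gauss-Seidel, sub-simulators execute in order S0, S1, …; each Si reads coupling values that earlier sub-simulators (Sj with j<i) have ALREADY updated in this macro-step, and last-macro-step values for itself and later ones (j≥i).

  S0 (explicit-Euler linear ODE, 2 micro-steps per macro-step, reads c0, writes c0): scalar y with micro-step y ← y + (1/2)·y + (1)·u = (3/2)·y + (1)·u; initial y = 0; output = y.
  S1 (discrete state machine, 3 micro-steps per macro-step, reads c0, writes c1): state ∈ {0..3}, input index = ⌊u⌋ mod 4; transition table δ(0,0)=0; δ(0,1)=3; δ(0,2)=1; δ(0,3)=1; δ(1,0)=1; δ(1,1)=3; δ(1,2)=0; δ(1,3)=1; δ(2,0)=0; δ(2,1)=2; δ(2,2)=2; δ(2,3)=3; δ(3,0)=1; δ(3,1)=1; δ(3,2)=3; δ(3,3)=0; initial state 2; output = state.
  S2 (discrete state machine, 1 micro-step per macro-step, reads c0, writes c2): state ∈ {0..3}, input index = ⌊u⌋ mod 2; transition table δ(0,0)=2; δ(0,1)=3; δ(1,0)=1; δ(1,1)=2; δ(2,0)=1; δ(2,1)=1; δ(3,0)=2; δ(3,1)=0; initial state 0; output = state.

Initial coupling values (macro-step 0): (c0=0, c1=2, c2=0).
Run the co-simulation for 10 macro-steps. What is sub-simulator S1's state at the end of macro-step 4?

macro 1: S0 reads c0=0 → after 2×micro: 0; S1 reads c0=0 → after 3×micro: 0; S2 reads c0=0 → after 1×micro: 2 ⇒ (c0=0, c1=0, c2=2)
macro 2: S0 reads c0=0 → after 2×micro: 0; S1 reads c0=0 → after 3×micro: 0; S2 reads c0=0 → after 1×micro: 1 ⇒ (c0=0, c1=0, c2=1)
macro 3: S0 reads c0=0 → after 2×micro: 0; S1 reads c0=0 → after 3×micro: 0; S2 reads c0=0 → after 1×micro: 1 ⇒ (c0=0, c1=0, c2=1)
macro 4: S0 reads c0=0 → after 2×micro: 0; S1 reads c0=0 → after 3×micro: 0; S2 reads c0=0 → after 1×micro: 1 ⇒ (c0=0, c1=0, c2=1)
macro 5: S0 reads c0=0 → after 2×micro: 0; S1 reads c0=0 → after 3×micro: 0; S2 reads c0=0 → after 1×micro: 1 ⇒ (c0=0, c1=0, c2=1)
macro 6: S0 reads c0=0 → after 2×micro: 0; S1 reads c0=0 → after 3×micro: 0; S2 reads c0=0 → after 1×micro: 1 ⇒ (c0=0, c1=0, c2=1)
macro 7: S0 reads c0=0 → after 2×micro: 0; S1 reads c0=0 → after 3×micro: 0; S2 reads c0=0 → after 1×micro: 1 ⇒ (c0=0, c1=0, c2=1)
macro 8: S0 reads c0=0 → after 2×micro: 0; S1 reads c0=0 → after 3×micro: 0; S2 reads c0=0 → after 1×micro: 1 ⇒ (c0=0, c1=0, c2=1)
macro 9: S0 reads c0=0 → after 2×micro: 0; S1 reads c0=0 → after 3×micro: 0; S2 reads c0=0 → after 1×micro: 1 ⇒ (c0=0, c1=0, c2=1)
macro 10: S0 reads c0=0 → after 2×micro: 0; S1 reads c0=0 → after 3×micro: 0; S2 reads c0=0 → after 1×micro: 1 ⇒ (c0=0, c1=0, c2=1)

S1 state at macro-step 4 = 0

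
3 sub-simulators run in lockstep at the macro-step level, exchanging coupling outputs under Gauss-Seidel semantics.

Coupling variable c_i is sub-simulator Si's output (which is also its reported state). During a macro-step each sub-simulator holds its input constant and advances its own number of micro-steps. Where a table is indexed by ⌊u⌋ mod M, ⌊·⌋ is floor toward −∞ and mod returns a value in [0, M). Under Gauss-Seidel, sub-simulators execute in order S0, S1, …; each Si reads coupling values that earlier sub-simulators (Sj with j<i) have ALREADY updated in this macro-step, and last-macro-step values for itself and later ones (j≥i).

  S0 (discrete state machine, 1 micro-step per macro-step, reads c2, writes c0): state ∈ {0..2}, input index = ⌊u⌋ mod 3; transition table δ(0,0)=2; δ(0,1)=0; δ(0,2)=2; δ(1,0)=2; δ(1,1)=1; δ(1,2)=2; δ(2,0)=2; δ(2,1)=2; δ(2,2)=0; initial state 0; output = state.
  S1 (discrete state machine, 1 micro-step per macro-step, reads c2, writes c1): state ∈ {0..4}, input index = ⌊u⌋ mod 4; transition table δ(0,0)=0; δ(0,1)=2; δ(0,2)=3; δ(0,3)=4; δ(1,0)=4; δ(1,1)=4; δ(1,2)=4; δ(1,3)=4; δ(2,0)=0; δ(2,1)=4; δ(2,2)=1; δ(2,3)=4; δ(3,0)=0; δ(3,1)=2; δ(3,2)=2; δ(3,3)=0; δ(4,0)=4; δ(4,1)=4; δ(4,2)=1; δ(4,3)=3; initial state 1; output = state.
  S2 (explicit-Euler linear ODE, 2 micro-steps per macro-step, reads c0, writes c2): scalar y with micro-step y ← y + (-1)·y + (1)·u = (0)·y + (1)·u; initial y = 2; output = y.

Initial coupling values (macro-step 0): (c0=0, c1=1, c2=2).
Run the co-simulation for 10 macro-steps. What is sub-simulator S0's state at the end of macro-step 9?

S0 state at macro-step 9 = 2

macro 1: S0 reads c2=2 → after 1×micro: 2; S1 reads c2=2 → after 1×micro: 4; S2 reads c0=2 → after 2×micro: 2 ⇒ (c0=2, c1=4, c2=2)
macro 2: S0 reads c2=2 → after 1×micro: 0; S1 reads c2=2 → after 1×micro: 1; S2 reads c0=0 → after 2×micro: 0 ⇒ (c0=0, c1=1, c2=0)
macro 3: S0 reads c2=0 → after 1×micro: 2; S1 reads c2=0 → after 1×micro: 4; S2 reads c0=2 → after 2×micro: 2 ⇒ (c0=2, c1=4, c2=2)
macro 4: S0 reads c2=2 → after 1×micro: 0; S1 reads c2=2 → after 1×micro: 1; S2 reads c0=0 → after 2×micro: 0 ⇒ (c0=0, c1=1, c2=0)
macro 5: S0 reads c2=0 → after 1×micro: 2; S1 reads c2=0 → after 1×micro: 4; S2 reads c0=2 → after 2×micro: 2 ⇒ (c0=2, c1=4, c2=2)
macro 6: S0 reads c2=2 → after 1×micro: 0; S1 reads c2=2 → after 1×micro: 1; S2 reads c0=0 → after 2×micro: 0 ⇒ (c0=0, c1=1, c2=0)
macro 7: S0 reads c2=0 → after 1×micro: 2; S1 reads c2=0 → after 1×micro: 4; S2 reads c0=2 → after 2×micro: 2 ⇒ (c0=2, c1=4, c2=2)
macro 8: S0 reads c2=2 → after 1×micro: 0; S1 reads c2=2 → after 1×micro: 1; S2 reads c0=0 → after 2×micro: 0 ⇒ (c0=0, c1=1, c2=0)
macro 9: S0 reads c2=0 → after 1×micro: 2; S1 reads c2=0 → after 1×micro: 4; S2 reads c0=2 → after 2×micro: 2 ⇒ (c0=2, c1=4, c2=2)
macro 10: S0 reads c2=2 → after 1×micro: 0; S1 reads c2=2 → after 1×micro: 1; S2 reads c0=0 → after 2×micro: 0 ⇒ (c0=0, c1=1, c2=0)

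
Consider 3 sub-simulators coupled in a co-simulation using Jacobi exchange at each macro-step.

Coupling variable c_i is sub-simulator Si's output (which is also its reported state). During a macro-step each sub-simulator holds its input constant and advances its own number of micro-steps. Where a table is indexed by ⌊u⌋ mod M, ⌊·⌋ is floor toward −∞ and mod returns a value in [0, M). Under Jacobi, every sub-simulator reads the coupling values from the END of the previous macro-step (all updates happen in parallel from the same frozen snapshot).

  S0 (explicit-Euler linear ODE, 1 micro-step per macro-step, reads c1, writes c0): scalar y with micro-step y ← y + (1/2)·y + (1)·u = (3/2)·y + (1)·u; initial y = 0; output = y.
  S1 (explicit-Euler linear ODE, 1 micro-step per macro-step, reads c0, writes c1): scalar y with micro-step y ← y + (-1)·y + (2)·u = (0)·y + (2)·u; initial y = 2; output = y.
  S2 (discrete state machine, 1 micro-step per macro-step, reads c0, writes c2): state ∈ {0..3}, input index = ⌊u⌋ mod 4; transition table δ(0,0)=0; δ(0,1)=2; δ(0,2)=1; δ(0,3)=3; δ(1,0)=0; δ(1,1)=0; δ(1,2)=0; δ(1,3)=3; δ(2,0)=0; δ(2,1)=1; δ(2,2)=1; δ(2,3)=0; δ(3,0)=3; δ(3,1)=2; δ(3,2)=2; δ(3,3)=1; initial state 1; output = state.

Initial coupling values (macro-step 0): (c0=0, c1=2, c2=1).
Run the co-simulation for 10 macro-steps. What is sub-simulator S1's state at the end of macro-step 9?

S1 state at macro-step 9 = 37275/32

macro 1: S0 reads c1=2 → after 1×micro: 2; S1 reads c0=0 → after 1×micro: 0; S2 reads c0=0 → after 1×micro: 0 ⇒ (c0=2, c1=0, c2=0)
macro 2: S0 reads c1=0 → after 1×micro: 3; S1 reads c0=2 → after 1×micro: 4; S2 reads c0=2 → after 1×micro: 1 ⇒ (c0=3, c1=4, c2=1)
macro 3: S0 reads c1=4 → after 1×micro: 17/2; S1 reads c0=3 → after 1×micro: 6; S2 reads c0=3 → after 1×micro: 3 ⇒ (c0=17/2, c1=6, c2=3)
macro 4: S0 reads c1=6 → after 1×micro: 75/4; S1 reads c0=17/2 → after 1×micro: 17; S2 reads c0=17/2 → after 1×micro: 3 ⇒ (c0=75/4, c1=17, c2=3)
macro 5: S0 reads c1=17 → after 1×micro: 361/8; S1 reads c0=75/4 → after 1×micro: 75/2; S2 reads c0=75/4 → after 1×micro: 2 ⇒ (c0=361/8, c1=75/2, c2=2)
macro 6: S0 reads c1=75/2 → after 1×micro: 1683/16; S1 reads c0=361/8 → after 1×micro: 361/4; S2 reads c0=361/8 → after 1×micro: 1 ⇒ (c0=1683/16, c1=361/4, c2=1)
macro 7: S0 reads c1=361/4 → after 1×micro: 7937/32; S1 reads c0=1683/16 → after 1×micro: 1683/8; S2 reads c0=1683/16 → after 1×micro: 0 ⇒ (c0=7937/32, c1=1683/8, c2=0)
macro 8: S0 reads c1=1683/8 → after 1×micro: 37275/64; S1 reads c0=7937/32 → after 1×micro: 7937/16; S2 reads c0=7937/32 → after 1×micro: 0 ⇒ (c0=37275/64, c1=7937/16, c2=0)
macro 9: S0 reads c1=7937/16 → after 1×micro: 175321/128; S1 reads c0=37275/64 → after 1×micro: 37275/32; S2 reads c0=37275/64 → after 1×micro: 1 ⇒ (c0=175321/128, c1=37275/32, c2=1)
macro 10: S0 reads c1=37275/32 → after 1×micro: 824163/256; S1 reads c0=175321/128 → after 1×micro: 175321/64; S2 reads c0=175321/128 → after 1×micro: 0 ⇒ (c0=824163/256, c1=175321/64, c2=0)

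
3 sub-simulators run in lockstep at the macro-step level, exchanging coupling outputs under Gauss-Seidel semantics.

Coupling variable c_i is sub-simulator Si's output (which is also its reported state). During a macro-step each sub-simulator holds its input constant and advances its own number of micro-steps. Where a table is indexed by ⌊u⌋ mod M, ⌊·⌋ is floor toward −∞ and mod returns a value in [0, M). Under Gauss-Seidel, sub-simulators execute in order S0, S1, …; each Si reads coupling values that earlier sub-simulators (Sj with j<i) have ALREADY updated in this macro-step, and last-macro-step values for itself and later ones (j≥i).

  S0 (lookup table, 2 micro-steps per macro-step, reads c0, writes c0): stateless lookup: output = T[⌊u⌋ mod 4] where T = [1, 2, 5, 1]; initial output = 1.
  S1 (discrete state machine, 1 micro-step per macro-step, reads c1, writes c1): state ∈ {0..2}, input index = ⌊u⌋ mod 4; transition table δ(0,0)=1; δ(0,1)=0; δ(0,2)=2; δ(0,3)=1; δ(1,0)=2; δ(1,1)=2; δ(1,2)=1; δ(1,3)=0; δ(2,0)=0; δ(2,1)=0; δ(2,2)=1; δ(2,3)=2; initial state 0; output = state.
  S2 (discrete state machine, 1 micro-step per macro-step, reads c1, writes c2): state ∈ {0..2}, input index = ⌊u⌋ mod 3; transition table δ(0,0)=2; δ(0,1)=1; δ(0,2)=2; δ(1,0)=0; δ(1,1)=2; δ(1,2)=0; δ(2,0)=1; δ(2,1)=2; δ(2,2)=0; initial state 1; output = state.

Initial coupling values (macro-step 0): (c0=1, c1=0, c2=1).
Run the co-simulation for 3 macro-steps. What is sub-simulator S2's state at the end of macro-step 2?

macro 1: S0 reads c0=1 → after 2×micro: 2; S1 reads c1=0 → after 1×micro: 1; S2 reads c1=1 → after 1×micro: 2 ⇒ (c0=2, c1=1, c2=2)
macro 2: S0 reads c0=2 → after 2×micro: 5; S1 reads c1=1 → after 1×micro: 2; S2 reads c1=2 → after 1×micro: 0 ⇒ (c0=5, c1=2, c2=0)
macro 3: S0 reads c0=5 → after 2×micro: 2; S1 reads c1=2 → after 1×micro: 1; S2 reads c1=1 → after 1×micro: 1 ⇒ (c0=2, c1=1, c2=1)

S2 state at macro-step 2 = 0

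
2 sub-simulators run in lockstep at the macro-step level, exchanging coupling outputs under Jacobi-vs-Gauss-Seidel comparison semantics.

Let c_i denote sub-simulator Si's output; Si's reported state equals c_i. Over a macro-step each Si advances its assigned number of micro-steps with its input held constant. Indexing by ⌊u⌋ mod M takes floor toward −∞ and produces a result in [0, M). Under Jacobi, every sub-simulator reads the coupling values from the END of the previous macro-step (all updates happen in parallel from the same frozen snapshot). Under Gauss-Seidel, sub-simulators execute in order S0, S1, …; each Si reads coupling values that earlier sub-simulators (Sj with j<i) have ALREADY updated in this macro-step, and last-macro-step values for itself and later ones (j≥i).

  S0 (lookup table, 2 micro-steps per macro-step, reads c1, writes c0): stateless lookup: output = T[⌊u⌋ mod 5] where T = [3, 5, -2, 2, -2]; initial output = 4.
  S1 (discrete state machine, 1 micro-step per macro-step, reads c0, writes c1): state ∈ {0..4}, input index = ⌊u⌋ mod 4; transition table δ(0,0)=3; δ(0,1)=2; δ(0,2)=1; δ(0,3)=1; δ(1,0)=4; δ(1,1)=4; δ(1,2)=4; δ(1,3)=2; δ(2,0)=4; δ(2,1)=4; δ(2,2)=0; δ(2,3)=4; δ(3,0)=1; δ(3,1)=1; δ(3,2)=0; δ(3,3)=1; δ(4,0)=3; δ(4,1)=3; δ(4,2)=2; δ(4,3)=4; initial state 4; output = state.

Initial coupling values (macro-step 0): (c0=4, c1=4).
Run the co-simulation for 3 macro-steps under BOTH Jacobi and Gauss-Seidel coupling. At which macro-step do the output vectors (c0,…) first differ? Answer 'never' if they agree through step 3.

[Jacobi] macro 1: S0 reads c1=4 → after 2×micro: -2; S1 reads c0=4 → after 1×micro: 3 ⇒ (c0=-2, c1=3)
[Jacobi] macro 2: S0 reads c1=3 → after 2×micro: 2; S1 reads c0=-2 → after 1×micro: 0 ⇒ (c0=2, c1=0)
[Jacobi] macro 3: S0 reads c1=0 → after 2×micro: 3; S1 reads c0=2 → after 1×micro: 1 ⇒ (c0=3, c1=1)
[Gauss-Seidel] macro 1: S0 reads c1=4 → after 2×micro: -2; S1 reads c0=-2 → after 1×micro: 2 ⇒ (c0=-2, c1=2)
[Gauss-Seidel] macro 2: S0 reads c1=2 → after 2×micro: -2; S1 reads c0=-2 → after 1×micro: 0 ⇒ (c0=-2, c1=0)
[Gauss-Seidel] macro 3: S0 reads c1=0 → after 2×micro: 3; S1 reads c0=3 → after 1×micro: 1 ⇒ (c0=3, c1=1)

first divergence at macro-step: 1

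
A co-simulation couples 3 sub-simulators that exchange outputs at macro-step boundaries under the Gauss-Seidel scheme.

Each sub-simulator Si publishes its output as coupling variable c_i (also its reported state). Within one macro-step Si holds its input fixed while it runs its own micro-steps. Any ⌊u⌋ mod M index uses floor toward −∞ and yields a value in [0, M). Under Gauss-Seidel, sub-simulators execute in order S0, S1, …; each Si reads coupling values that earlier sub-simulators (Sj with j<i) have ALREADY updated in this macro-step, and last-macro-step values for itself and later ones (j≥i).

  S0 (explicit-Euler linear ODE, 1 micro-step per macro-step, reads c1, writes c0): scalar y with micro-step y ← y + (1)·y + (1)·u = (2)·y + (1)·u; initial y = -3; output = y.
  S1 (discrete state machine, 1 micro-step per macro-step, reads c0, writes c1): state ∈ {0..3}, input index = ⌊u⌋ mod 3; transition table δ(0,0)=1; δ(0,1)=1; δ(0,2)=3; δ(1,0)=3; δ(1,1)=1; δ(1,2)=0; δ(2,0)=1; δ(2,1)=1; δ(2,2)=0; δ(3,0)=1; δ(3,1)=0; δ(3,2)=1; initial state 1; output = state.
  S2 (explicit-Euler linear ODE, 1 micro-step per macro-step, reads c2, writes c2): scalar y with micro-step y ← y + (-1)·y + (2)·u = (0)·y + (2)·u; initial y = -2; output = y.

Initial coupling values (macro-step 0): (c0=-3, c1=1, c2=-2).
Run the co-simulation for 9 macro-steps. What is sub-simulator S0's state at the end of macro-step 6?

macro 1: S0 reads c1=1 → after 1×micro: -5; S1 reads c0=-5 → after 1×micro: 1; S2 reads c2=-2 → after 1×micro: -4 ⇒ (c0=-5, c1=1, c2=-4)
macro 2: S0 reads c1=1 → after 1×micro: -9; S1 reads c0=-9 → after 1×micro: 3; S2 reads c2=-4 → after 1×micro: -8 ⇒ (c0=-9, c1=3, c2=-8)
macro 3: S0 reads c1=3 → after 1×micro: -15; S1 reads c0=-15 → after 1×micro: 1; S2 reads c2=-8 → after 1×micro: -16 ⇒ (c0=-15, c1=1, c2=-16)
macro 4: S0 reads c1=1 → after 1×micro: -29; S1 reads c0=-29 → after 1×micro: 1; S2 reads c2=-16 → after 1×micro: -32 ⇒ (c0=-29, c1=1, c2=-32)
macro 5: S0 reads c1=1 → after 1×micro: -57; S1 reads c0=-57 → after 1×micro: 3; S2 reads c2=-32 → after 1×micro: -64 ⇒ (c0=-57, c1=3, c2=-64)
macro 6: S0 reads c1=3 → after 1×micro: -111; S1 reads c0=-111 → after 1×micro: 1; S2 reads c2=-64 → after 1×micro: -128 ⇒ (c0=-111, c1=1, c2=-128)
macro 7: S0 reads c1=1 → after 1×micro: -221; S1 reads c0=-221 → after 1×micro: 1; S2 reads c2=-128 → after 1×micro: -256 ⇒ (c0=-221, c1=1, c2=-256)
macro 8: S0 reads c1=1 → after 1×micro: -441; S1 reads c0=-441 → after 1×micro: 3; S2 reads c2=-256 → after 1×micro: -512 ⇒ (c0=-441, c1=3, c2=-512)
macro 9: S0 reads c1=3 → after 1×micro: -879; S1 reads c0=-879 → after 1×micro: 1; S2 reads c2=-512 → after 1×micro: -1024 ⇒ (c0=-879, c1=1, c2=-1024)

S0 state at macro-step 6 = -111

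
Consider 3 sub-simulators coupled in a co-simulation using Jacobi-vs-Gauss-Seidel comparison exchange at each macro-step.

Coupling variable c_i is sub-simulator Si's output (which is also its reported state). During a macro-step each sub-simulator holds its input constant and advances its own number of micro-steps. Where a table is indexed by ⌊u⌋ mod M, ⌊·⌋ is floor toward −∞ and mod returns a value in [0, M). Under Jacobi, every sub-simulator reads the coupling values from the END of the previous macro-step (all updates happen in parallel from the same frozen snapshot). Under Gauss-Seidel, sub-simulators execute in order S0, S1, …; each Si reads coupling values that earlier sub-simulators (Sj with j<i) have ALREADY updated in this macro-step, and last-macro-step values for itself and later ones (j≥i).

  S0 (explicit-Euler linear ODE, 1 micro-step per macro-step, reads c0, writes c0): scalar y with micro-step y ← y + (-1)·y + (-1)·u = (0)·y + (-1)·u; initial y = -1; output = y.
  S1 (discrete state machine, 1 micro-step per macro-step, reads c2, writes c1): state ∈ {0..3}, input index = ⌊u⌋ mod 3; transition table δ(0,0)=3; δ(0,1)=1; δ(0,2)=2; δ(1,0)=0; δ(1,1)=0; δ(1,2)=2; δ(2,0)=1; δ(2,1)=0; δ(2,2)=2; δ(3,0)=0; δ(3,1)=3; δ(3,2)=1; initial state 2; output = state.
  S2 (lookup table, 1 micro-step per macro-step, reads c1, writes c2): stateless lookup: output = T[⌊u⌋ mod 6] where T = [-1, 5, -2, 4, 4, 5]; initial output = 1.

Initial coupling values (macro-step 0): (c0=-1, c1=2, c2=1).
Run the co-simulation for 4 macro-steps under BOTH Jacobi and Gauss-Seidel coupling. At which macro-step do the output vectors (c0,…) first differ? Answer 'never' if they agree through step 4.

[Jacobi] macro 1: S0 reads c0=-1 → after 1×micro: 1; S1 reads c2=1 → after 1×micro: 0; S2 reads c1=2 → after 1×micro: -2 ⇒ (c0=1, c1=0, c2=-2)
[Jacobi] macro 2: S0 reads c0=1 → after 1×micro: -1; S1 reads c2=-2 → after 1×micro: 1; S2 reads c1=0 → after 1×micro: -1 ⇒ (c0=-1, c1=1, c2=-1)
[Jacobi] macro 3: S0 reads c0=-1 → after 1×micro: 1; S1 reads c2=-1 → after 1×micro: 2; S2 reads c1=1 → after 1×micro: 5 ⇒ (c0=1, c1=2, c2=5)
[Jacobi] macro 4: S0 reads c0=1 → after 1×micro: -1; S1 reads c2=5 → after 1×micro: 2; S2 reads c1=2 → after 1×micro: -2 ⇒ (c0=-1, c1=2, c2=-2)
[Gauss-Seidel] macro 1: S0 reads c0=-1 → after 1×micro: 1; S1 reads c2=1 → after 1×micro: 0; S2 reads c1=0 → after 1×micro: -1 ⇒ (c0=1, c1=0, c2=-1)
[Gauss-Seidel] macro 2: S0 reads c0=1 → after 1×micro: -1; S1 reads c2=-1 → after 1×micro: 2; S2 reads c1=2 → after 1×micro: -2 ⇒ (c0=-1, c1=2, c2=-2)
[Gauss-Seidel] macro 3: S0 reads c0=-1 → after 1×micro: 1; S1 reads c2=-2 → after 1×micro: 0; S2 reads c1=0 → after 1×micro: -1 ⇒ (c0=1, c1=0, c2=-1)
[Gauss-Seidel] macro 4: S0 reads c0=1 → after 1×micro: -1; S1 reads c2=-1 → after 1×micro: 2; S2 reads c1=2 → after 1×micro: -2 ⇒ (c0=-1, c1=2, c2=-2)

first divergence at macro-step: 1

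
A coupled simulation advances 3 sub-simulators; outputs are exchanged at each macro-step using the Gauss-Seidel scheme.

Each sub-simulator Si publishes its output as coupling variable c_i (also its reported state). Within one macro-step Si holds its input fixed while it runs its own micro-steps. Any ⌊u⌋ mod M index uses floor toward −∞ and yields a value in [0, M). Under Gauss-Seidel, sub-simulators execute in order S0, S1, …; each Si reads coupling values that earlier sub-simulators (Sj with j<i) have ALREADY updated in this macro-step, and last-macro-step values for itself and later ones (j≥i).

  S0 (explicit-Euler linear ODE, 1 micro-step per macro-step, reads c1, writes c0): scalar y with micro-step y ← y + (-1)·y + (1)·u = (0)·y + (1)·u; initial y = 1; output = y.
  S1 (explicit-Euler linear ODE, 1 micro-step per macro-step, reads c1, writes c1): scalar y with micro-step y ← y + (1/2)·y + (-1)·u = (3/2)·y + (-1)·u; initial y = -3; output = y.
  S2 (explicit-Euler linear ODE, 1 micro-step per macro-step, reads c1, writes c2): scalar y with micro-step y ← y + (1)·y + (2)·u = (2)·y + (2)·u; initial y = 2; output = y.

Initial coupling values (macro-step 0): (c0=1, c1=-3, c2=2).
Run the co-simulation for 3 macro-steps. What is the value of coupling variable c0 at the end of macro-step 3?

c0 at macro-step 3 = -3/4

macro 1: S0 reads c1=-3 → after 1×micro: -3; S1 reads c1=-3 → after 1×micro: -3/2; S2 reads c1=-3/2 → after 1×micro: 1 ⇒ (c0=-3, c1=-3/2, c2=1)
macro 2: S0 reads c1=-3/2 → after 1×micro: -3/2; S1 reads c1=-3/2 → after 1×micro: -3/4; S2 reads c1=-3/4 → after 1×micro: 1/2 ⇒ (c0=-3/2, c1=-3/4, c2=1/2)
macro 3: S0 reads c1=-3/4 → after 1×micro: -3/4; S1 reads c1=-3/4 → after 1×micro: -3/8; S2 reads c1=-3/8 → after 1×micro: 1/4 ⇒ (c0=-3/4, c1=-3/8, c2=1/4)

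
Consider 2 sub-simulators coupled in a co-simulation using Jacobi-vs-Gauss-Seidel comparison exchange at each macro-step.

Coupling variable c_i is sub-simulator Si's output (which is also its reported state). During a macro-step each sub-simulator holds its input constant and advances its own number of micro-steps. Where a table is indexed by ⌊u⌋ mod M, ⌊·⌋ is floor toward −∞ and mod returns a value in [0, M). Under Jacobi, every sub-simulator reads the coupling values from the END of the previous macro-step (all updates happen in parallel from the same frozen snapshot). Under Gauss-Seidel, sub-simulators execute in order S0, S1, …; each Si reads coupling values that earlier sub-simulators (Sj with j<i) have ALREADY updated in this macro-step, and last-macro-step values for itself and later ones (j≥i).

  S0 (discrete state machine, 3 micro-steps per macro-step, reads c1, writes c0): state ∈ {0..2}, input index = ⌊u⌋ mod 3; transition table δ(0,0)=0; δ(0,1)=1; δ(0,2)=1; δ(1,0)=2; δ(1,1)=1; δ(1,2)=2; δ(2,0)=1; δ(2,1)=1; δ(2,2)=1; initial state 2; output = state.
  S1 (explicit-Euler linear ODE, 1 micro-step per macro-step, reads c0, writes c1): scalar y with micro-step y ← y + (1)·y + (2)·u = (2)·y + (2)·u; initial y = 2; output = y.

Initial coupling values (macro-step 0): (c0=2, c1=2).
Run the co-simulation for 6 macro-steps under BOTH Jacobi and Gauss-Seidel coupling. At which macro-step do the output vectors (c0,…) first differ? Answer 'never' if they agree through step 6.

[Jacobi] macro 1: S0 reads c1=2 → after 3×micro: 1; S1 reads c0=2 → after 1×micro: 8 ⇒ (c0=1, c1=8)
[Jacobi] macro 2: S0 reads c1=8 → after 3×micro: 2; S1 reads c0=1 → after 1×micro: 18 ⇒ (c0=2, c1=18)
[Jacobi] macro 3: S0 reads c1=18 → after 3×micro: 1; S1 reads c0=2 → after 1×micro: 40 ⇒ (c0=1, c1=40)
[Jacobi] macro 4: S0 reads c1=40 → after 3×micro: 1; S1 reads c0=1 → after 1×micro: 82 ⇒ (c0=1, c1=82)
[Jacobi] macro 5: S0 reads c1=82 → after 3×micro: 1; S1 reads c0=1 → after 1×micro: 166 ⇒ (c0=1, c1=166)
[Jacobi] macro 6: S0 reads c1=166 → after 3×micro: 1; S1 reads c0=1 → after 1×micro: 334 ⇒ (c0=1, c1=334)
[Gauss-Seidel] macro 1: S0 reads c1=2 → after 3×micro: 1; S1 reads c0=1 → after 1×micro: 6 ⇒ (c0=1, c1=6)
[Gauss-Seidel] macro 2: S0 reads c1=6 → after 3×micro: 2; S1 reads c0=2 → after 1×micro: 16 ⇒ (c0=2, c1=16)
[Gauss-Seidel] macro 3: S0 reads c1=16 → after 3×micro: 1; S1 reads c0=1 → after 1×micro: 34 ⇒ (c0=1, c1=34)
[Gauss-Seidel] macro 4: S0 reads c1=34 → after 3×micro: 1; S1 reads c0=1 → after 1×micro: 70 ⇒ (c0=1, c1=70)
[Gauss-Seidel] macro 5: S0 reads c1=70 → after 3×micro: 1; S1 reads c0=1 → after 1×micro: 142 ⇒ (c0=1, c1=142)
[Gauss-Seidel] macro 6: S0 reads c1=142 → after 3×micro: 1; S1 reads c0=1 → after 1×micro: 286 ⇒ (c0=1, c1=286)

first divergence at macro-step: 1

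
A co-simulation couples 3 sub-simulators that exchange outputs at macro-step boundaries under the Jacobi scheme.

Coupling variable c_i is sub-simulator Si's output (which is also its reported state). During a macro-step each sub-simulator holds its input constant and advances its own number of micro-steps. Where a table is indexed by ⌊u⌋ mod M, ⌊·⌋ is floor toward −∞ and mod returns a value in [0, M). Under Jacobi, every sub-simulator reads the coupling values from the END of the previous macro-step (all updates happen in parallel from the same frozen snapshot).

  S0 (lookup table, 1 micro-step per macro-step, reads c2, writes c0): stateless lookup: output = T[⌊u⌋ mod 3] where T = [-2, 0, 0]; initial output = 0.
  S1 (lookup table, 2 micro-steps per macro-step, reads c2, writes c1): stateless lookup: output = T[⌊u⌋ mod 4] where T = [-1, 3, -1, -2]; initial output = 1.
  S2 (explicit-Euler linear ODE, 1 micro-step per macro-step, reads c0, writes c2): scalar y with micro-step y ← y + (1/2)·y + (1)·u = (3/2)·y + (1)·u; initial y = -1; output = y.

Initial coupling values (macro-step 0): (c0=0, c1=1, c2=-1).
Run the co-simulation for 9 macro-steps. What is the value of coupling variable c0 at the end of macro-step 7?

c0 at macro-step 7 = 0

macro 1: S0 reads c2=-1 → after 1×micro: 0; S1 reads c2=-1 → after 2×micro: -2; S2 reads c0=0 → after 1×micro: -3/2 ⇒ (c0=0, c1=-2, c2=-3/2)
macro 2: S0 reads c2=-3/2 → after 1×micro: 0; S1 reads c2=-3/2 → after 2×micro: -1; S2 reads c0=0 → after 1×micro: -9/4 ⇒ (c0=0, c1=-1, c2=-9/4)
macro 3: S0 reads c2=-9/4 → after 1×micro: -2; S1 reads c2=-9/4 → after 2×micro: 3; S2 reads c0=0 → after 1×micro: -27/8 ⇒ (c0=-2, c1=3, c2=-27/8)
macro 4: S0 reads c2=-27/8 → after 1×micro: 0; S1 reads c2=-27/8 → after 2×micro: -1; S2 reads c0=-2 → after 1×micro: -113/16 ⇒ (c0=0, c1=-1, c2=-113/16)
macro 5: S0 reads c2=-113/16 → after 1×micro: 0; S1 reads c2=-113/16 → after 2×micro: -1; S2 reads c0=0 → after 1×micro: -339/32 ⇒ (c0=0, c1=-1, c2=-339/32)
macro 6: S0 reads c2=-339/32 → after 1×micro: 0; S1 reads c2=-339/32 → after 2×micro: 3; S2 reads c0=0 → after 1×micro: -1017/64 ⇒ (c0=0, c1=3, c2=-1017/64)
macro 7: S0 reads c2=-1017/64 → after 1×micro: 0; S1 reads c2=-1017/64 → after 2×micro: -1; S2 reads c0=0 → after 1×micro: -3051/128 ⇒ (c0=0, c1=-1, c2=-3051/128)
macro 8: S0 reads c2=-3051/128 → after 1×micro: -2; S1 reads c2=-3051/128 → after 2×micro: -1; S2 reads c0=0 → after 1×micro: -9153/256 ⇒ (c0=-2, c1=-1, c2=-9153/256)
macro 9: S0 reads c2=-9153/256 → after 1×micro: -2; S1 reads c2=-9153/256 → after 2×micro: -1; S2 reads c0=-2 → after 1×micro: -28483/512 ⇒ (c0=-2, c1=-1, c2=-28483/512)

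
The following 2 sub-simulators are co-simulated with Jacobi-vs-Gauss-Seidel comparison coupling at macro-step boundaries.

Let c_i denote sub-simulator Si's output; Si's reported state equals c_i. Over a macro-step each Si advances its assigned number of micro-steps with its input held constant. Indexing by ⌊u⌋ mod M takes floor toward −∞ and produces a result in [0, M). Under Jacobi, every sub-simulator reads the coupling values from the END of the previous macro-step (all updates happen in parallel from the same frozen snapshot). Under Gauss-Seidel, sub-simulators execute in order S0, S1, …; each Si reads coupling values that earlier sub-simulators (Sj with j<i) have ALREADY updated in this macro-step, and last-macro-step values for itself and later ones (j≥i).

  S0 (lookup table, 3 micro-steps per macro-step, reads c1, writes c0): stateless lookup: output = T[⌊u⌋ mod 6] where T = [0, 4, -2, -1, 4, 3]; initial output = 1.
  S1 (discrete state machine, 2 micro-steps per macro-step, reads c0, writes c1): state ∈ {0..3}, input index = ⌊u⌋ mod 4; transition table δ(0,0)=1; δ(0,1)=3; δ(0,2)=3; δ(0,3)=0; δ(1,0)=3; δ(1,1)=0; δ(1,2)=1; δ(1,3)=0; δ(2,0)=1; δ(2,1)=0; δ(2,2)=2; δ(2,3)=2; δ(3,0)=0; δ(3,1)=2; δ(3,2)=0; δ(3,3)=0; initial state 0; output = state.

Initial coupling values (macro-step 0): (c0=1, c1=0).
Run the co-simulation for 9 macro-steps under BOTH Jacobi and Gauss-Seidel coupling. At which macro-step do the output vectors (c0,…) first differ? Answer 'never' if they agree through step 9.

first divergence at macro-step: 1

[Jacobi] macro 1: S0 reads c1=0 → after 3×micro: 0; S1 reads c0=1 → after 2×micro: 2 ⇒ (c0=0, c1=2)
[Jacobi] macro 2: S0 reads c1=2 → after 3×micro: -2; S1 reads c0=0 → after 2×micro: 3 ⇒ (c0=-2, c1=3)
[Jacobi] macro 3: S0 reads c1=3 → after 3×micro: -1; S1 reads c0=-2 → after 2×micro: 3 ⇒ (c0=-1, c1=3)
[Jacobi] macro 4: S0 reads c1=3 → after 3×micro: -1; S1 reads c0=-1 → after 2×micro: 0 ⇒ (c0=-1, c1=0)
[Jacobi] macro 5: S0 reads c1=0 → after 3×micro: 0; S1 reads c0=-1 → after 2×micro: 0 ⇒ (c0=0, c1=0)
[Jacobi] macro 6: S0 reads c1=0 → after 3×micro: 0; S1 reads c0=0 → after 2×micro: 3 ⇒ (c0=0, c1=3)
[Jacobi] macro 7: S0 reads c1=3 → after 3×micro: -1; S1 reads c0=0 → after 2×micro: 1 ⇒ (c0=-1, c1=1)
[Jacobi] macro 8: S0 reads c1=1 → after 3×micro: 4; S1 reads c0=-1 → after 2×micro: 0 ⇒ (c0=4, c1=0)
[Jacobi] macro 9: S0 reads c1=0 → after 3×micro: 0; S1 reads c0=4 → after 2×micro: 3 ⇒ (c0=0, c1=3)
[Gauss-Seidel] macro 1: S0 reads c1=0 → after 3×micro: 0; S1 reads c0=0 → after 2×micro: 3 ⇒ (c0=0, c1=3)
[Gauss-Seidel] macro 2: S0 reads c1=3 → after 3×micro: -1; S1 reads c0=-1 → after 2×micro: 0 ⇒ (c0=-1, c1=0)
[Gauss-Seidel] macro 3: S0 reads c1=0 → after 3×micro: 0; S1 reads c0=0 → after 2×micro: 3 ⇒ (c0=0, c1=3)
[Gauss-Seidel] macro 4: S0 reads c1=3 → after 3×micro: -1; S1 reads c0=-1 → after 2×micro: 0 ⇒ (c0=-1, c1=0)
[Gauss-Seidel] macro 5: S0 reads c1=0 → after 3×micro: 0; S1 reads c0=0 → after 2×micro: 3 ⇒ (c0=0, c1=3)
[Gauss-Seidel] macro 6: S0 reads c1=3 → after 3×micro: -1; S1 reads c0=-1 → after 2×micro: 0 ⇒ (c0=-1, c1=0)
[Gauss-Seidel] macro 7: S0 reads c1=0 → after 3×micro: 0; S1 reads c0=0 → after 2×micro: 3 ⇒ (c0=0, c1=3)
[Gauss-Seidel] macro 8: S0 reads c1=3 → after 3×micro: -1; S1 reads c0=-1 → after 2×micro: 0 ⇒ (c0=-1, c1=0)
[Gauss-Seidel] macro 9: S0 reads c1=0 → after 3×micro: 0; S1 reads c0=0 → after 2×micro: 3 ⇒ (c0=0, c1=3)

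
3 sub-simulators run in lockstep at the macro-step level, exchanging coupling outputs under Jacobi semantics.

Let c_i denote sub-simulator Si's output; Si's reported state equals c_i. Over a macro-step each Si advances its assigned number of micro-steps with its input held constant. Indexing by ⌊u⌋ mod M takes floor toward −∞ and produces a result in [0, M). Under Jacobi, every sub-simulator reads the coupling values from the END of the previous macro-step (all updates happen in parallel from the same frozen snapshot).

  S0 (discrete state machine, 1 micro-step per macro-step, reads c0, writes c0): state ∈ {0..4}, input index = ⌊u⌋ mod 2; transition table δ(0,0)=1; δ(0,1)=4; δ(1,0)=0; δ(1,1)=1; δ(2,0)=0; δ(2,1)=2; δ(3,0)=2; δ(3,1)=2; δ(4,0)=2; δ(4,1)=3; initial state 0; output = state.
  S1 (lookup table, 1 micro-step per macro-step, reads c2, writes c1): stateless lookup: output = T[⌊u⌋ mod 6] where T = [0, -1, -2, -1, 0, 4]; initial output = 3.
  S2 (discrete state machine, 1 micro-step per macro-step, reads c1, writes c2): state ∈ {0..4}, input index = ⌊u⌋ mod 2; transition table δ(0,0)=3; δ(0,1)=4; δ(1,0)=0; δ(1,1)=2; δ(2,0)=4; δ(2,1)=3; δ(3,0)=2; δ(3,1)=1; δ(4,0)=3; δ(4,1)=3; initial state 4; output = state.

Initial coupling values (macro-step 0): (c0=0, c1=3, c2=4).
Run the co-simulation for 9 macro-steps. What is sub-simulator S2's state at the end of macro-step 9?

macro 1: S0 reads c0=0 → after 1×micro: 1; S1 reads c2=4 → after 1×micro: 0; S2 reads c1=3 → after 1×micro: 3 ⇒ (c0=1, c1=0, c2=3)
macro 2: S0 reads c0=1 → after 1×micro: 1; S1 reads c2=3 → after 1×micro: -1; S2 reads c1=0 → after 1×micro: 2 ⇒ (c0=1, c1=-1, c2=2)
macro 3: S0 reads c0=1 → after 1×micro: 1; S1 reads c2=2 → after 1×micro: -2; S2 reads c1=-1 → after 1×micro: 3 ⇒ (c0=1, c1=-2, c2=3)
macro 4: S0 reads c0=1 → after 1×micro: 1; S1 reads c2=3 → after 1×micro: -1; S2 reads c1=-2 → after 1×micro: 2 ⇒ (c0=1, c1=-1, c2=2)
macro 5: S0 reads c0=1 → after 1×micro: 1; S1 reads c2=2 → after 1×micro: -2; S2 reads c1=-1 → after 1×micro: 3 ⇒ (c0=1, c1=-2, c2=3)
macro 6: S0 reads c0=1 → after 1×micro: 1; S1 reads c2=3 → after 1×micro: -1; S2 reads c1=-2 → after 1×micro: 2 ⇒ (c0=1, c1=-1, c2=2)
macro 7: S0 reads c0=1 → after 1×micro: 1; S1 reads c2=2 → after 1×micro: -2; S2 reads c1=-1 → after 1×micro: 3 ⇒ (c0=1, c1=-2, c2=3)
macro 8: S0 reads c0=1 → after 1×micro: 1; S1 reads c2=3 → after 1×micro: -1; S2 reads c1=-2 → after 1×micro: 2 ⇒ (c0=1, c1=-1, c2=2)
macro 9: S0 reads c0=1 → after 1×micro: 1; S1 reads c2=2 → after 1×micro: -2; S2 reads c1=-1 → after 1×micro: 3 ⇒ (c0=1, c1=-2, c2=3)

S2 state at macro-step 9 = 3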